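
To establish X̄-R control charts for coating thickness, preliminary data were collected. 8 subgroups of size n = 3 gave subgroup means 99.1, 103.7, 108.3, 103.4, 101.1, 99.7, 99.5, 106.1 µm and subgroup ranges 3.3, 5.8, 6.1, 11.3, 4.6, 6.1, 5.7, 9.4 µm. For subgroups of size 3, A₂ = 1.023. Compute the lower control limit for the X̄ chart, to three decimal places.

95.925

X̄̄ = (99.1 + 103.7 + 108.3 + 103.4 + 101.1 + 99.7 + 99.5 + 106.1) / 8 = 820.9000 / 8 = 102.6125
R̄ = (3.3 + 5.8 + 6.1 + 11.3 + 4.6 + 6.1 + 5.7 + 9.4) / 8 = 52.3000 / 8 = 6.5375
LCL = X̄̄ − A₂·R̄ = 102.6125 − 1.023 × 6.5375 = 95.9246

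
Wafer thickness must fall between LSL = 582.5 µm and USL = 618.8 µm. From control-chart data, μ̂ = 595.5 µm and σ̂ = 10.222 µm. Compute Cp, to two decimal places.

0.59

Cp = (USL − LSL) / (6σ̂) = (618.8 − 582.5) / (6 × 10.222) = 36.3000 / 61.3320 = 0.5919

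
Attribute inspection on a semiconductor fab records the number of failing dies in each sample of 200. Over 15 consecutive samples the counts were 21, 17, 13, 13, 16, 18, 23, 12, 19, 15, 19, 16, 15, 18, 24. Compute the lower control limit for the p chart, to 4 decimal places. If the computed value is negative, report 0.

p̄ = Σdᵢ / (k·n) = 259 / (15 × 200) = 0.08633
LCL = p̄ − 3·√(p̄(1−p̄)/n) = 0.08633 − 3 × 0.01986 = 0.02675

0.0268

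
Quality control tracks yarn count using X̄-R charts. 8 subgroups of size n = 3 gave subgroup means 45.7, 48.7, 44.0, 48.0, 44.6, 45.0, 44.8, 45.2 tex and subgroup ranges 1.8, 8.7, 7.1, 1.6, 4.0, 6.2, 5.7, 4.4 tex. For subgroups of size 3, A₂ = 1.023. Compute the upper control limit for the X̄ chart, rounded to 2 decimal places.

X̄̄ = (45.7 + 48.7 + 44.0 + 48.0 + 44.6 + 45.0 + 44.8 + 45.2) / 8 = 366.0000 / 8 = 45.7500
R̄ = (1.8 + 8.7 + 7.1 + 1.6 + 4.0 + 6.2 + 5.7 + 4.4) / 8 = 39.5000 / 8 = 4.9375
UCL = X̄̄ + A₂·R̄ = 45.7500 + 1.023 × 4.9375 = 50.8011

50.80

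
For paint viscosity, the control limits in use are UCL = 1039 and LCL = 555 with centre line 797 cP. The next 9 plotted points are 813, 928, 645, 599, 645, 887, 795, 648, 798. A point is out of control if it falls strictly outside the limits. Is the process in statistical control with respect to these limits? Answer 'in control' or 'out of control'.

All 9 points lie within [555, 1039].

in control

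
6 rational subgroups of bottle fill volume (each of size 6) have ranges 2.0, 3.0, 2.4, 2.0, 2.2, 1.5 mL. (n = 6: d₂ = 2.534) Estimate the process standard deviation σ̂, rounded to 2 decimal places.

R̄ = (2.0 + 3.0 + 2.4 + 2.0 + 2.2 + 1.5) / 6 = 2.1833
σ̂ = R̄ / d₂ = 2.1833 / 2.534 = 0.8616

0.86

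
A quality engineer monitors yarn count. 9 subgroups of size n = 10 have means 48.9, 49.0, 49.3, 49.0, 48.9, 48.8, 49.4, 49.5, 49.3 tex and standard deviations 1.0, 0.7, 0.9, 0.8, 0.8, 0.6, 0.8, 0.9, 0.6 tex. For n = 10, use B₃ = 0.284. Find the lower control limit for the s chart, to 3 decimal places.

s̄ = (1.0 + 0.7 + 0.9 + 0.8 + 0.8 + 0.6 + 0.8 + 0.9 + 0.6) / 9 = 0.7889
LCL_s = B₃·s̄ = 0.284 × 0.7889 = 0.2240

0.224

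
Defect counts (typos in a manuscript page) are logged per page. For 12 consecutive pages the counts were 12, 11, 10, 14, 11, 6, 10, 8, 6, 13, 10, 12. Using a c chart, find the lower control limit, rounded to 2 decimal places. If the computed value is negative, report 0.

c̄ = (12 + 11 + 10 + 14 + 11 + 6 + 10 + 8 + 6 + 13 + 10 + 12) / 12 = 123 / 12 = 10.2500
LCL = c̄ − 3√c̄ = 10.2500 − 3 × 3.2016 = 0.6453

0.65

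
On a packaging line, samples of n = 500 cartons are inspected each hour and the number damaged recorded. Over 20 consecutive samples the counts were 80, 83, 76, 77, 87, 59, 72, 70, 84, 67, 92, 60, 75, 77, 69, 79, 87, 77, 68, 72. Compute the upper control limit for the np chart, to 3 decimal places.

p̄ = Σdᵢ / (k·n) = 1511 / (20 × 500) = 0.15110
UCL = np̄ + 3·√(np̄(1−p̄)) = 75.5500 + 3 × √(75.5500×0.84890) = 75.5500 + 3 × 8.0084 = 99.5752

99.575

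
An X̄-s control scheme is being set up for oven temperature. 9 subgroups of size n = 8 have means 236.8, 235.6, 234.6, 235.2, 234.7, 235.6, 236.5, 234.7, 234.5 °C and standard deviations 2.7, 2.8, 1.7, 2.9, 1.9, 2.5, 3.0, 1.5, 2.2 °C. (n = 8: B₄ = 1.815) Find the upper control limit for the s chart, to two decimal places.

4.28

s̄ = (2.7 + 2.8 + 1.7 + 2.9 + 1.9 + 2.5 + 3.0 + 1.5 + 2.2) / 9 = 2.3556
UCL_s = B₄·s̄ = 1.815 × 2.3556 = 4.2753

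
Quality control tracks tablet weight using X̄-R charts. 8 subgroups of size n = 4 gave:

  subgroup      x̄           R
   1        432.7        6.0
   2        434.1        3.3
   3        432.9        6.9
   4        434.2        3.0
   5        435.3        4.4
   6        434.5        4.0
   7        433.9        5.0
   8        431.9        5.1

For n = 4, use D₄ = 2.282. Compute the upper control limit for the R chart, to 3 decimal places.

R̄ = (6.0 + 3.3 + 6.9 + 3.0 + 4.4 + 4.0 + 5.0 + 5.1) / 8 = 37.7000 / 8 = 4.7125
UCL_R = D₄·R̄ = 2.282 × 4.7125 = 10.7539

10.754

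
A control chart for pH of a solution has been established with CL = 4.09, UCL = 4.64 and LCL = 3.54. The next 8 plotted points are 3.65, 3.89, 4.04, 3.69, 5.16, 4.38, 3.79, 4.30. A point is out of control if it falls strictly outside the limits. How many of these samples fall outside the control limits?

1

Compare each point to [3.54, 4.64]: sample 5 = 5.16 > UCL.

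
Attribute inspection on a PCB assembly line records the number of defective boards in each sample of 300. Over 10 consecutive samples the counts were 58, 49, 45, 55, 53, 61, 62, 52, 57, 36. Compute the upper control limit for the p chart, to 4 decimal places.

0.2420

p̄ = Σdᵢ / (k·n) = 528 / (10 × 300) = 0.17600
UCL = p̄ + 3·√(p̄(1−p̄)/n) = 0.17600 + 3 × √(0.17600×0.82400/300) = 0.17600 + 3 × 0.02199 = 0.24196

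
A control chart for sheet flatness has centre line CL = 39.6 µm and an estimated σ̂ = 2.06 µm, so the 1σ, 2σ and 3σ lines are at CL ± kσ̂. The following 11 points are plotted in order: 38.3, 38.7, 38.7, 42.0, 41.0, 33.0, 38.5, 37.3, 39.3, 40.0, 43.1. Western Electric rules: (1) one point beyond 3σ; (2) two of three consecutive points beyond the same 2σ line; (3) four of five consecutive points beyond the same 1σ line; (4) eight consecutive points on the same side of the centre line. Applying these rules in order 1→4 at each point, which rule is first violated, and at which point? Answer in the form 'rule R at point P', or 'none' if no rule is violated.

Zone of each point (C = within 1σ̂, B = 1σ̂–2σ̂, A = 2σ̂–3σ̂, * = beyond 3σ̂; sign = side of CL): 1:-C, 2:-C, 3:-C, 4:+B, 5:+C, 6:-*, 7:-C, 8:-B, 9:-C, 10:+C, 11:+B
Rule 1 (one point beyond the 3σ limits) is satisfied at point 6.

rule 1 at point 6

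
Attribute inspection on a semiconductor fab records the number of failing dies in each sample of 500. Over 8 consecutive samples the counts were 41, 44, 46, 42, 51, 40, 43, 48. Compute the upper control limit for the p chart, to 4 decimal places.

0.1269

p̄ = Σdᵢ / (k·n) = 355 / (8 × 500) = 0.08875
UCL = p̄ + 3·√(p̄(1−p̄)/n) = 0.08875 + 3 × √(0.08875×0.91125/500) = 0.08875 + 3 × 0.01272 = 0.12690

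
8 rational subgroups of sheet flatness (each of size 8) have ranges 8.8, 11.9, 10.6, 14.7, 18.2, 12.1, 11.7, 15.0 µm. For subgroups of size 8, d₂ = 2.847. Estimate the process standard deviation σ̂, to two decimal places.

4.52

R̄ = (8.8 + 11.9 + 10.6 + 14.7 + 18.2 + 12.1 + 11.7 + 15.0) / 8 = 12.8750
σ̂ = R̄ / d₂ = 12.8750 / 2.847 = 4.5223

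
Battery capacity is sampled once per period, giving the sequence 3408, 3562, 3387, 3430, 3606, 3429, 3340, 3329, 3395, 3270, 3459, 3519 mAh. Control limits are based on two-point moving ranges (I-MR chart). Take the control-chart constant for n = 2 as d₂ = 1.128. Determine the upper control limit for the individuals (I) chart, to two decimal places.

3733.68

X̄ = (3408 + 3562 + 3387 + 3430 + 3606 + 3429 + 3340 + 3329 + 3395 + 3270 + 3459 + 3519) / 12 = 3427.8333
Moving ranges: 154, 175, 43, 176, 177, 89, 11, 66, 125, 189, 60; M̄R̄ = 1265.0000 / 11 = 115.0000
UCL = X̄ + 3·M̄R̄/d₂ = 3427.8333 + 3 × 115.0000 / 1.128 = 3733.6844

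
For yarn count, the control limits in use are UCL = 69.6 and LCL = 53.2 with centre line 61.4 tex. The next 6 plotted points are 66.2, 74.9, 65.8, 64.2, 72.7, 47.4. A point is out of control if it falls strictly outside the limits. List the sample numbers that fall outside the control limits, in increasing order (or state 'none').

Compare each point to [53.2, 69.6]: sample 2 = 74.9 > UCL; sample 5 = 72.7 > UCL; sample 6 = 47.4 < LCL.

2, 5, 6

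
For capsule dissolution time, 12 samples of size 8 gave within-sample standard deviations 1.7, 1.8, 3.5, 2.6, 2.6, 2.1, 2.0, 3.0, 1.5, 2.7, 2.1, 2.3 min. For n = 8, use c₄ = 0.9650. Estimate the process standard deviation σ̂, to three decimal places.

s̄ = (1.7 + 1.8 + 3.5 + 2.6 + 2.6 + 2.1 + 2.0 + 3.0 + 1.5 + 2.7 + 2.1 + 2.3) / 12 = 2.3250
σ̂ = s̄ / c₄ = 2.3250 / 0.9650 = 2.4093

2.409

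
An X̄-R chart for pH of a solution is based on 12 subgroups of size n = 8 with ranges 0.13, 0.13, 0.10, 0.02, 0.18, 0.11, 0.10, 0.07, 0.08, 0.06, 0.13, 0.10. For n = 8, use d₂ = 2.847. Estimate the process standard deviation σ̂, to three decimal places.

R̄ = (0.13 + 0.13 + 0.10 + 0.02 + 0.18 + 0.11 + 0.10 + 0.07 + 0.08 + 0.06 + 0.13 + 0.10) / 12 = 0.1008
σ̂ = R̄ / d₂ = 0.1008 / 2.847 = 0.0354

0.035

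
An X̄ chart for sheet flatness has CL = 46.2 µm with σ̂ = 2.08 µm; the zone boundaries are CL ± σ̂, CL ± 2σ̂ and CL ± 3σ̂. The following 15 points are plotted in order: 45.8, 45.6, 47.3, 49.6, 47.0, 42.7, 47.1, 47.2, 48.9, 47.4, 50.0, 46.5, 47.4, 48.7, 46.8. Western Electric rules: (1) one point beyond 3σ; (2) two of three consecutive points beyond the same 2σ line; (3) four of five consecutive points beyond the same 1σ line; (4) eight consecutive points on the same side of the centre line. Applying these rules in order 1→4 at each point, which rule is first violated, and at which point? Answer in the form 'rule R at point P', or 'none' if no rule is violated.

Zone of each point (C = within 1σ̂, B = 1σ̂–2σ̂, A = 2σ̂–3σ̂, * = beyond 3σ̂; sign = side of CL): 1:-C, 2:-C, 3:+C, 4:+B, 5:+C, 6:-B, 7:+C, 8:+C, 9:+B, 10:+C, 11:+B, 12:+C, 13:+C, 14:+B, 15:+C
Rule 4 (eight consecutive points on the same side of the centre line) is satisfied at point 14.

rule 4 at point 14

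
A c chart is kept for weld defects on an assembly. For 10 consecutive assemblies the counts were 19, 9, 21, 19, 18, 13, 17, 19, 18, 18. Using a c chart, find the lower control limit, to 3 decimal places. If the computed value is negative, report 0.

c̄ = (19 + 9 + 21 + 19 + 18 + 13 + 17 + 19 + 18 + 18) / 10 = 171 / 10 = 17.1000
LCL = c̄ − 3√c̄ = 17.1000 − 3 × 4.1352 = 4.6944

4.694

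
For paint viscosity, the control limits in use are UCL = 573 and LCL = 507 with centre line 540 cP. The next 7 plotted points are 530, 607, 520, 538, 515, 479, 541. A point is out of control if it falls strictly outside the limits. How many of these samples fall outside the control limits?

2

Compare each point to [507, 573]: sample 2 = 607 > UCL; sample 6 = 479 < LCL.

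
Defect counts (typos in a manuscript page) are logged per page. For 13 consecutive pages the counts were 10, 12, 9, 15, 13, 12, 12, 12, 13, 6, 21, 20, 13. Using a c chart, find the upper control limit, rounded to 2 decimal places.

c̄ = (10 + 12 + 9 + 15 + 13 + 12 + 12 + 12 + 13 + 6 + 21 + 20 + 13) / 13 = 168 / 13 = 12.9231
UCL = c̄ + 3√c̄ = 12.9231 + 3 × √12.9231 = 12.9231 + 3 × 3.5949 = 23.7077

23.71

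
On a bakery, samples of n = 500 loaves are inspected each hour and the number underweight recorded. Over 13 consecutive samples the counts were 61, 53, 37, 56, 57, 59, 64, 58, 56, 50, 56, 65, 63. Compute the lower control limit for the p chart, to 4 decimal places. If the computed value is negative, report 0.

p̄ = Σdᵢ / (k·n) = 735 / (13 × 500) = 0.11308
LCL = p̄ − 3·√(p̄(1−p̄)/n) = 0.11308 − 3 × 0.01416 = 0.07059

0.0706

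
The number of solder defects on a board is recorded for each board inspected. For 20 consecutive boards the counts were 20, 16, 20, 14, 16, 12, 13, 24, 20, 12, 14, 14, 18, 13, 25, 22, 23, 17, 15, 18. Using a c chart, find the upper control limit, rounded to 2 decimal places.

c̄ = (20 + 16 + 20 + 14 + 16 + 12 + 13 + 24 + 20 + 12 + 14 + 14 + 18 + 13 + 25 + 22 + 23 + 17 + 15 + 18) / 20 = 346 / 20 = 17.3000
UCL = c̄ + 3√c̄ = 17.3000 + 3 × √17.3000 = 17.3000 + 3 × 4.1593 = 29.7780

29.78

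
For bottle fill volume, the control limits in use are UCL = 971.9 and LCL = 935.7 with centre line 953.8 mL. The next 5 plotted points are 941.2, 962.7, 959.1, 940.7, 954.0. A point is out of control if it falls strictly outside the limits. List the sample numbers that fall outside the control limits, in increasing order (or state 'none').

All 5 points lie within [935.7, 971.9].

none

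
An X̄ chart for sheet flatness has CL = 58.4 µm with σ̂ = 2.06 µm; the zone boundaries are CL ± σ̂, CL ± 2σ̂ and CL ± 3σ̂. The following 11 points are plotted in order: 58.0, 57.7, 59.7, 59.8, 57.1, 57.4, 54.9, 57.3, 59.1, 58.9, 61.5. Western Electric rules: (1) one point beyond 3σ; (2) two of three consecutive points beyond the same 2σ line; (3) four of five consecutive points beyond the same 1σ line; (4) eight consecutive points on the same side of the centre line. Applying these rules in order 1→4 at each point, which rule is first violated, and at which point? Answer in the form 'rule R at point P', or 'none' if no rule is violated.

Zone of each point (C = within 1σ̂, B = 1σ̂–2σ̂, A = 2σ̂–3σ̂, * = beyond 3σ̂; sign = side of CL): 1:-C, 2:-C, 3:+C, 4:+C, 5:-C, 6:-C, 7:-B, 8:-C, 9:+C, 10:+C, 11:+B
No rule fires across all 11 points.

none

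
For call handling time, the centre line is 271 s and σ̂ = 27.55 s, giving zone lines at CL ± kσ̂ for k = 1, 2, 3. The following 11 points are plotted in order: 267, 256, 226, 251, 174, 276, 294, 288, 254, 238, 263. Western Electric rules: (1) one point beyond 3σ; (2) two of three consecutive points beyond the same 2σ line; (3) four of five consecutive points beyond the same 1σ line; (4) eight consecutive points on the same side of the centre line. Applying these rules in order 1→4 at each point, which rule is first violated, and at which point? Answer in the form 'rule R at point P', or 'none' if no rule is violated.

rule 1 at point 5

Zone of each point (C = within 1σ̂, B = 1σ̂–2σ̂, A = 2σ̂–3σ̂, * = beyond 3σ̂; sign = side of CL): 1:-C, 2:-C, 3:-B, 4:-C, 5:-*, 6:+C, 7:+C, 8:+C, 9:-C, 10:-B, 11:-C
Rule 1 (one point beyond the 3σ limits) is satisfied at point 5.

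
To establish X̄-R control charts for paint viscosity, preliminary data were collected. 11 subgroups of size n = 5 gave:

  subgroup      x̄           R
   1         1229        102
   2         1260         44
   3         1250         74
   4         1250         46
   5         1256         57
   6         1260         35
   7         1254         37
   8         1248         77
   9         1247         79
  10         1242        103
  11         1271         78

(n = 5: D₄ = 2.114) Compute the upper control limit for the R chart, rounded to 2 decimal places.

R̄ = (102 + 44 + 74 + 46 + 57 + 35 + 37 + 77 + 79 + 103 + 78) / 11 = 732.0000 / 11 = 66.5455
UCL_R = D₄·R̄ = 2.114 × 66.5455 = 140.6771

140.68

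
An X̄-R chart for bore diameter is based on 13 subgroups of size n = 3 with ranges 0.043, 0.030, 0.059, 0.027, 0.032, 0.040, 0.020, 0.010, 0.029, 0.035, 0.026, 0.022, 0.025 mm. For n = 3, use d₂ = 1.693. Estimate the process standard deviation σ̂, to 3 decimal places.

R̄ = (0.043 + 0.030 + 0.059 + 0.027 + 0.032 + 0.040 + 0.020 + 0.010 + 0.029 + 0.035 + 0.026 + 0.022 + 0.025) / 13 = 0.0306
σ̂ = R̄ / d₂ = 0.0306 / 1.693 = 0.0181

0.018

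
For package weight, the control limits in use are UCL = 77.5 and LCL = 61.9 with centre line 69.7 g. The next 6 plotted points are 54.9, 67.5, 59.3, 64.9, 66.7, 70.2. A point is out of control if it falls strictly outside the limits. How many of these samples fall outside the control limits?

Compare each point to [61.9, 77.5]: sample 1 = 54.9 < LCL; sample 3 = 59.3 < LCL.

2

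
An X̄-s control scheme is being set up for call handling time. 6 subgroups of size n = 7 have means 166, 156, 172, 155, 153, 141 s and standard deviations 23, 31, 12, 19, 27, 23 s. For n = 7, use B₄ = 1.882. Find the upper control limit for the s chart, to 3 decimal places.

s̄ = (23 + 31 + 12 + 19 + 27 + 23) / 6 = 22.5000
UCL_s = B₄·s̄ = 1.882 × 22.5000 = 42.3450

42.345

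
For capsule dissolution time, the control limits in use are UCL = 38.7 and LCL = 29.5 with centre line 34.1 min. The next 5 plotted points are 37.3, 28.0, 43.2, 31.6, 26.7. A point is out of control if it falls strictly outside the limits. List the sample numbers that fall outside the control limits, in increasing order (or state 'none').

Compare each point to [29.5, 38.7]: sample 2 = 28.0 < LCL; sample 3 = 43.2 > UCL; sample 5 = 26.7 < LCL.

2, 3, 5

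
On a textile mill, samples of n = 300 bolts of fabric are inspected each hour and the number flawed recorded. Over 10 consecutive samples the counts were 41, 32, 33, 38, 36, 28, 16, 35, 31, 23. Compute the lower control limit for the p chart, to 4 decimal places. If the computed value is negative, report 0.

p̄ = Σdᵢ / (k·n) = 313 / (10 × 300) = 0.10433
LCL = p̄ − 3·√(p̄(1−p̄)/n) = 0.10433 − 3 × 0.01765 = 0.05139

0.0514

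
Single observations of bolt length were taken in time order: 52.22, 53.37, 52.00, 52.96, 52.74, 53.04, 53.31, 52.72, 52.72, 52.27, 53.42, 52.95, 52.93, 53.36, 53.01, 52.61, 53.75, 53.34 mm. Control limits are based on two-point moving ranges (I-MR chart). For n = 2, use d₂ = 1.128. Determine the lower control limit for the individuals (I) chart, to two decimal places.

X̄ = (52.22 + 53.37 + 52.00 + 52.96 + 52.74 + 53.04 + 53.31 + 52.72 + 52.72 + 52.27 + 53.42 + 52.95 + 52.93 + 53.36 + 53.01 + 52.61 + 53.75 + 53.34) / 18 = 52.9289
Moving ranges: 1.15, 1.37, 0.96, 0.22, 0.30, 0.27, 0.59, 0.00, 0.45, 1.15, 0.47, 0.02, 0.43, 0.35, 0.40, 1.14, 0.41; M̄R̄ = 9.6800 / 17 = 0.5694
LCL = X̄ − 3·M̄R̄/d₂ = 52.9289 − 3 × 0.5694 / 1.128 = 51.4145

51.41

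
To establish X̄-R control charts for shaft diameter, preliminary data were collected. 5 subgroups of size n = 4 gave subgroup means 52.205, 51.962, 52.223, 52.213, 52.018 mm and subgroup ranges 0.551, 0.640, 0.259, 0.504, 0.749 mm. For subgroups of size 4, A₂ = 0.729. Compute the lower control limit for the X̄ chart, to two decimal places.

X̄̄ = (52.205 + 51.962 + 52.223 + 52.213 + 52.018) / 5 = 260.6210 / 5 = 52.1242
R̄ = (0.551 + 0.640 + 0.259 + 0.504 + 0.749) / 5 = 2.7030 / 5 = 0.5406
LCL = X̄̄ − A₂·R̄ = 52.1242 − 0.729 × 0.5406 = 51.7301

51.73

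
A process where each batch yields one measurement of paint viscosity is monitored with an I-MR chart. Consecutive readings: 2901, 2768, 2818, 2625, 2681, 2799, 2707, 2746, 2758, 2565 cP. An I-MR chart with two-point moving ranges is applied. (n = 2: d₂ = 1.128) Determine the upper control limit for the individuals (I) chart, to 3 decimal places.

X̄ = (2901 + 2768 + 2818 + 2625 + 2681 + 2799 + 2707 + 2746 + 2758 + 2565) / 10 = 2736.8000
Moving ranges: 133, 50, 193, 56, 118, 92, 39, 12, 193; M̄R̄ = 886.0000 / 9 = 98.4444
UCL = X̄ + 3·M̄R̄/d₂ = 2736.8000 + 3 × 98.4444 / 1.128 = 2998.6203

2998.620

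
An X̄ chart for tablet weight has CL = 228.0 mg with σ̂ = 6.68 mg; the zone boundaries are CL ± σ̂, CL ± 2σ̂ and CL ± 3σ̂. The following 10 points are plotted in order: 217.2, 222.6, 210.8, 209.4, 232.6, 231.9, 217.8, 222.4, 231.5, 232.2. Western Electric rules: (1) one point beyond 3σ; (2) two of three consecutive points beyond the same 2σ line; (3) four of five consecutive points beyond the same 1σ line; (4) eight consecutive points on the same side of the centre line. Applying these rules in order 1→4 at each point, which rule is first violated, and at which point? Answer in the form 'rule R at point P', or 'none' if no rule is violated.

rule 2 at point 4

Zone of each point (C = within 1σ̂, B = 1σ̂–2σ̂, A = 2σ̂–3σ̂, * = beyond 3σ̂; sign = side of CL): 1:-B, 2:-C, 3:-A, 4:-A, 5:+C, 6:+C, 7:-B, 8:-C, 9:+C, 10:+C
Rule 2 (two of three consecutive points beyond the same 2σ limit) is satisfied at point 4.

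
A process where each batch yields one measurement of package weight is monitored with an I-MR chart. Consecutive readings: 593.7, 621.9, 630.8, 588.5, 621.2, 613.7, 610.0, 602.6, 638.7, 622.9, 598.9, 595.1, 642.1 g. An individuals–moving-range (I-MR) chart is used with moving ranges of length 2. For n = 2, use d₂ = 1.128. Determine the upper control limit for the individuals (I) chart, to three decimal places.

X̄ = (593.7 + 621.9 + 630.8 + 588.5 + 621.2 + 613.7 + 610.0 + 602.6 + 638.7 + 622.9 + 598.9 + 595.1 + 642.1) / 13 = 613.8538
Moving ranges: 28.2, 8.9, 42.3, 32.7, 7.5, 3.7, 7.4, 36.1, 15.8, 24.0, 3.8, 47.0; M̄R̄ = 257.4000 / 12 = 21.4500
UCL = X̄ + 3·M̄R̄/d₂ = 613.8538 + 3 × 21.4500 / 1.128 = 670.9017

670.902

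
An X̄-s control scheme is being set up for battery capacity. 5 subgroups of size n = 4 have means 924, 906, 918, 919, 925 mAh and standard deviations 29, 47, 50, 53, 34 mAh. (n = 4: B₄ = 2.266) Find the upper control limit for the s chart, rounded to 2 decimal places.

96.53

s̄ = (29 + 47 + 50 + 53 + 34) / 5 = 42.6000
UCL_s = B₄·s̄ = 2.266 × 42.6000 = 96.5316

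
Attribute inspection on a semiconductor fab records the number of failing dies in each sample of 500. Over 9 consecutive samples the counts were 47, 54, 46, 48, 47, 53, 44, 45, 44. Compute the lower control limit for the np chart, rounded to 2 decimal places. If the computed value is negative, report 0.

p̄ = Σdᵢ / (k·n) = 428 / (9 × 500) = 0.09511
LCL = np̄ − 3·√(np̄(1−p̄)) = 47.5556 − 3 × 6.5599 = 27.8758

27.88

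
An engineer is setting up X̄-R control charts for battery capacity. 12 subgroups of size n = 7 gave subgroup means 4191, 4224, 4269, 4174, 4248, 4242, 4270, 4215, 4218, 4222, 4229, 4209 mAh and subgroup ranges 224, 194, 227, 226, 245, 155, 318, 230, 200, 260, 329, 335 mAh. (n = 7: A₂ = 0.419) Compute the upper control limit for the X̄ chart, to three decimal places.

X̄̄ = (4191 + 4224 + 4269 + 4174 + 4248 + 4242 + 4270 + 4215 + 4218 + 4222 + 4229 + 4209) / 12 = 50711.0000 / 12 = 4225.9167
R̄ = (224 + 194 + 227 + 226 + 245 + 155 + 318 + 230 + 200 + 260 + 329 + 335) / 12 = 2943.0000 / 12 = 245.2500
UCL = X̄̄ + A₂·R̄ = 4225.9167 + 0.419 × 245.2500 = 4328.6764

4328.676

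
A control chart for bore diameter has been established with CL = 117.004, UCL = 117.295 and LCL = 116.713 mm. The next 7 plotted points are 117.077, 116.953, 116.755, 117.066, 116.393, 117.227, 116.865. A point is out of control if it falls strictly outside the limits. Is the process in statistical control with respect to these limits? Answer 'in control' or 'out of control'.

out of control

Compare each point to [116.713, 117.295]: sample 5 = 116.393 < LCL.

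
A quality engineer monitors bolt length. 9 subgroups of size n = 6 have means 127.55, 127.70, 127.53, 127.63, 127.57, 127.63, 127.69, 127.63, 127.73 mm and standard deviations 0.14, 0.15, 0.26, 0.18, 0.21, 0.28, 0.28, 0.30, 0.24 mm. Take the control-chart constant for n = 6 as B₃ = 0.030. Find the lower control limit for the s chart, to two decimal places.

0.01

s̄ = (0.14 + 0.15 + 0.26 + 0.18 + 0.21 + 0.28 + 0.28 + 0.30 + 0.24) / 9 = 0.2267
LCL_s = B₃·s̄ = 0.030 × 0.2267 = 0.0068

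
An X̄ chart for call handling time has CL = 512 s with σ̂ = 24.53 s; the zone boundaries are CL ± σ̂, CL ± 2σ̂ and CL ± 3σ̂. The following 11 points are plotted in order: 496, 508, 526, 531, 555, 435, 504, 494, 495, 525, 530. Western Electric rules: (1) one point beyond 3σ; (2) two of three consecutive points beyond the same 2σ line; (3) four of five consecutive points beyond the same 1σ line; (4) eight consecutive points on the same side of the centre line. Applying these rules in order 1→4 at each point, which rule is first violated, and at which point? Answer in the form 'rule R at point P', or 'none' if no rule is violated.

rule 1 at point 6

Zone of each point (C = within 1σ̂, B = 1σ̂–2σ̂, A = 2σ̂–3σ̂, * = beyond 3σ̂; sign = side of CL): 1:-C, 2:-C, 3:+C, 4:+C, 5:+B, 6:-*, 7:-C, 8:-C, 9:-C, 10:+C, 11:+C
Rule 1 (one point beyond the 3σ limits) is satisfied at point 6.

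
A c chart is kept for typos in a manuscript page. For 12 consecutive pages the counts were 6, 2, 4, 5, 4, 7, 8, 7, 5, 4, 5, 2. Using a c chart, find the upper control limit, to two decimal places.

c̄ = (6 + 2 + 4 + 5 + 4 + 7 + 8 + 7 + 5 + 4 + 5 + 2) / 12 = 59 / 12 = 4.9167
UCL = c̄ + 3√c̄ = 4.9167 + 3 × √4.9167 = 4.9167 + 3 × 2.2174 = 11.5687

11.57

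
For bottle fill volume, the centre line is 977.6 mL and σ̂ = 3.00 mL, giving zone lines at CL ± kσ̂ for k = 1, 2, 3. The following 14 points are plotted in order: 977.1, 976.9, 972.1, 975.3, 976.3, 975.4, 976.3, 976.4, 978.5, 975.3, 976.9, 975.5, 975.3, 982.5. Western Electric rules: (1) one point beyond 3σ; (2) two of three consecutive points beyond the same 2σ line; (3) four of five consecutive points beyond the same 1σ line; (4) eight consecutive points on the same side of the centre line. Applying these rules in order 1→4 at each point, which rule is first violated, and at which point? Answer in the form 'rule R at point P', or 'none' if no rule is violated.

rule 4 at point 8

Zone of each point (C = within 1σ̂, B = 1σ̂–2σ̂, A = 2σ̂–3σ̂, * = beyond 3σ̂; sign = side of CL): 1:-C, 2:-C, 3:-B, 4:-C, 5:-C, 6:-C, 7:-C, 8:-C, 9:+C, 10:-C, 11:-C, 12:-C, 13:-C, 14:+B
Rule 4 (eight consecutive points on the same side of the centre line) is satisfied at point 8.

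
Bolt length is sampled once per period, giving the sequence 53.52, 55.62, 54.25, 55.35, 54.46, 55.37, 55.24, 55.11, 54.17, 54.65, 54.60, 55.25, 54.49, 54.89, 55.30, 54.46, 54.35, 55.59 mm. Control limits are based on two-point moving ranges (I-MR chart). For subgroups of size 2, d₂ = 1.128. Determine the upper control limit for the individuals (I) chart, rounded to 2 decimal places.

X̄ = (53.52 + 55.62 + 54.25 + 55.35 + 54.46 + 55.37 + 55.24 + 55.11 + 54.17 + 54.65 + 54.60 + 55.25 + 54.49 + 54.89 + 55.30 + 54.46 + 54.35 + 55.59) / 18 = 54.8150
Moving ranges: 2.10, 1.37, 1.10, 0.89, 0.91, 0.13, 0.13, 0.94, 0.48, 0.05, 0.65, 0.76, 0.40, 0.41, 0.84, 0.11, 1.24; M̄R̄ = 12.5100 / 17 = 0.7359
UCL = X̄ + 3·M̄R̄/d₂ = 54.8150 + 3 × 0.7359 / 1.128 = 56.7721

56.77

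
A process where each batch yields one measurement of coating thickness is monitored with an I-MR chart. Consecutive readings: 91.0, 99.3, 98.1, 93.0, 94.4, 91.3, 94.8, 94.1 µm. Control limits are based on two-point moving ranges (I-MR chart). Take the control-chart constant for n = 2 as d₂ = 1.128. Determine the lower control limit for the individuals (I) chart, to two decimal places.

X̄ = (91.0 + 99.3 + 98.1 + 93.0 + 94.4 + 91.3 + 94.8 + 94.1) / 8 = 94.5000
Moving ranges: 8.3, 1.2, 5.1, 1.4, 3.1, 3.5, 0.7; M̄R̄ = 23.3000 / 7 = 3.3286
LCL = X̄ − 3·M̄R̄/d₂ = 94.5000 − 3 × 3.3286 / 1.128 = 85.6474

85.65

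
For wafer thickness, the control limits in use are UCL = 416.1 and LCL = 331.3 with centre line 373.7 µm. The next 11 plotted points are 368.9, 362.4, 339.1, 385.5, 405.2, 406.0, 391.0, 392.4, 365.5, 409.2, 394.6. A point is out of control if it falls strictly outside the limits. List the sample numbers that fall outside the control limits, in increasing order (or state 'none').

none

All 11 points lie within [331.3, 416.1].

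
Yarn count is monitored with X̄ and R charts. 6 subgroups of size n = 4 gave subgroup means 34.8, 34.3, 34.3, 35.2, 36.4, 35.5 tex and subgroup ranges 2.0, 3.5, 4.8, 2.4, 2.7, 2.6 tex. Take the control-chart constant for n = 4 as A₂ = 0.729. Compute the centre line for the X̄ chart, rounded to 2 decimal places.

35.08

X̄̄ = (34.8 + 34.3 + 34.3 + 35.2 + 36.4 + 35.5) / 6 = 210.5000 / 6 = 35.0833
CL = X̄̄ = 35.0833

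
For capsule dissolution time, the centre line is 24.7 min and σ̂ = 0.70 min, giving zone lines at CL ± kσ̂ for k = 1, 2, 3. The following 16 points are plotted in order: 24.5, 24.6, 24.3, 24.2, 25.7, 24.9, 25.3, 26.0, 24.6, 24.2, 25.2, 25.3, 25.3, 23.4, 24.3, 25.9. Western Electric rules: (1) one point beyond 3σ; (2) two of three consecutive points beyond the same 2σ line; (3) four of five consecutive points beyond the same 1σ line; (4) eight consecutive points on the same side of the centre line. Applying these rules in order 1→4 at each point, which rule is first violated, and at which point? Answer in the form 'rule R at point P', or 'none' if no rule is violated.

none

Zone of each point (C = within 1σ̂, B = 1σ̂–2σ̂, A = 2σ̂–3σ̂, * = beyond 3σ̂; sign = side of CL): 1:-C, 2:-C, 3:-C, 4:-C, 5:+B, 6:+C, 7:+C, 8:+B, 9:-C, 10:-C, 11:+C, 12:+C, 13:+C, 14:-B, 15:-C, 16:+B
No rule fires across all 16 points.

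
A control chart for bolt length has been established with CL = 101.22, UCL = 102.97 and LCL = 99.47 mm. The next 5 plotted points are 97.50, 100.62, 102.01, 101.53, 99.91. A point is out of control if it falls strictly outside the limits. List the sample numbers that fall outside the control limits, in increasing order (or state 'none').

Compare each point to [99.47, 102.97]: sample 1 = 97.50 < LCL.

1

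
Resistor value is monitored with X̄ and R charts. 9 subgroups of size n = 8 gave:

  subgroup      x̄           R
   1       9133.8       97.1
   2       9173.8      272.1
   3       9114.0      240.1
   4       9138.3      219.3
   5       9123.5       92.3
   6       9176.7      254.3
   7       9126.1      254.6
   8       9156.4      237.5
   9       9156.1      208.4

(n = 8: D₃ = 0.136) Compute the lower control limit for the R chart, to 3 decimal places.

28.344

R̄ = (97.1 + 272.1 + 240.1 + 219.3 + 92.3 + 254.3 + 254.6 + 237.5 + 208.4) / 9 = 1875.7000 / 9 = 208.4111
LCL_R = D₃·R̄ = 0.136 × 208.4111 = 28.3439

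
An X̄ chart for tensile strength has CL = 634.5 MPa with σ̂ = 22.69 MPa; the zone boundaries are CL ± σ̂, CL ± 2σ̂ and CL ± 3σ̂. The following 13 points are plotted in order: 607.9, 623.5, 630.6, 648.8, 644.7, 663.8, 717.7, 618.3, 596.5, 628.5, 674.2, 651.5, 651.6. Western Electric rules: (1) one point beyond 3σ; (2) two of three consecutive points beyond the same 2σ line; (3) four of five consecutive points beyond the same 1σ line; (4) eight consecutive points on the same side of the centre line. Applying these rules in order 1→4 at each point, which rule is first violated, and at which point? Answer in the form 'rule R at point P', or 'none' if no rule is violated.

rule 1 at point 7

Zone of each point (C = within 1σ̂, B = 1σ̂–2σ̂, A = 2σ̂–3σ̂, * = beyond 3σ̂; sign = side of CL): 1:-B, 2:-C, 3:-C, 4:+C, 5:+C, 6:+B, 7:+*, 8:-C, 9:-B, 10:-C, 11:+B, 12:+C, 13:+C
Rule 1 (one point beyond the 3σ limits) is satisfied at point 7.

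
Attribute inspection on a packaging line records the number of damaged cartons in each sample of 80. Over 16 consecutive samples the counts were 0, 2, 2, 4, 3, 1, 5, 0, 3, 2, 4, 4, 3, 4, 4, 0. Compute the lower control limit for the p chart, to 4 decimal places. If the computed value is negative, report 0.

0.0000

p̄ = Σdᵢ / (k·n) = 41 / (16 × 80) = 0.03203
LCL = p̄ − 3·√(p̄(1−p̄)/n) = 0.03203 − 3 × 0.01969 = -0.02703 → 0 (negative, so LCL = 0)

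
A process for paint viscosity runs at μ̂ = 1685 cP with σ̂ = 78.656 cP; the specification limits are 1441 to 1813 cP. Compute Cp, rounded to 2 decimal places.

0.79

Cp = (USL − LSL) / (6σ̂) = (1813 − 1441) / (6 × 78.656) = 372.0000 / 471.9360 = 0.7882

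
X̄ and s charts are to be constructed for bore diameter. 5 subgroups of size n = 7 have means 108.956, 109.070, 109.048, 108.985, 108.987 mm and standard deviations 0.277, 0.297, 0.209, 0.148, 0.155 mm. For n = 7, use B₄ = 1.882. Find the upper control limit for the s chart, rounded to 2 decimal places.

0.41

s̄ = (0.277 + 0.297 + 0.209 + 0.148 + 0.155) / 5 = 0.2172
UCL_s = B₄·s̄ = 1.882 × 0.2172 = 0.4088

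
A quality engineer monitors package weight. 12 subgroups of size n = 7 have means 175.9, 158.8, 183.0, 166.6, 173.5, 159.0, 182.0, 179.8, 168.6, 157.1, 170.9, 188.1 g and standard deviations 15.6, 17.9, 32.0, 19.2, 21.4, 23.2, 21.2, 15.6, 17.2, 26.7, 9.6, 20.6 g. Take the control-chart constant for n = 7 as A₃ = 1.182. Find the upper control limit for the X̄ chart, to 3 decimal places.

195.601

X̄̄ = (175.9 + 158.8 + 183.0 + 166.6 + 173.5 + 159.0 + 182.0 + 179.8 + 168.6 + 157.1 + 170.9 + 188.1) / 12 = 171.9417
s̄ = (15.6 + 17.9 + 32.0 + 19.2 + 21.4 + 23.2 + 21.2 + 15.6 + 17.2 + 26.7 + 9.6 + 20.6) / 12 = 20.0167
UCL = X̄̄ + A₃·s̄ = 171.9417 + 1.182 × 20.0167 = 195.6014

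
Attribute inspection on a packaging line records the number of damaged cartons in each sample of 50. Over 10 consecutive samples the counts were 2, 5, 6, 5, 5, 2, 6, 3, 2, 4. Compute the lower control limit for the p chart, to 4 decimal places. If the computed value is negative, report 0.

0.0000

p̄ = Σdᵢ / (k·n) = 40 / (10 × 50) = 0.08000
LCL = p̄ − 3·√(p̄(1−p̄)/n) = 0.08000 − 3 × 0.03837 = -0.03510 → 0 (negative, so LCL = 0)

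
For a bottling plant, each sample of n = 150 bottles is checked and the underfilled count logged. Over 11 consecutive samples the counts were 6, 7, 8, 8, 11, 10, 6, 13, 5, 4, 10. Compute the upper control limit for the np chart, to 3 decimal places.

16.256

p̄ = Σdᵢ / (k·n) = 88 / (11 × 150) = 0.05333
UCL = np̄ + 3·√(np̄(1−p̄)) = 8.0000 + 3 × √(8.0000×0.94667) = 8.0000 + 3 × 2.7520 = 16.2559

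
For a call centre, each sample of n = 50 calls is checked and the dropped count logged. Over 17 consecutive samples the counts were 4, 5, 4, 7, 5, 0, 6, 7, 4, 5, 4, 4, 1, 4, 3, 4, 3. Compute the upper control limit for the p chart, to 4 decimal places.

p̄ = Σdᵢ / (k·n) = 70 / (17 × 50) = 0.08235
UCL = p̄ + 3·√(p̄(1−p̄)/n) = 0.08235 + 3 × √(0.08235×0.91765/50) = 0.08235 + 3 × 0.03888 = 0.19898

0.1990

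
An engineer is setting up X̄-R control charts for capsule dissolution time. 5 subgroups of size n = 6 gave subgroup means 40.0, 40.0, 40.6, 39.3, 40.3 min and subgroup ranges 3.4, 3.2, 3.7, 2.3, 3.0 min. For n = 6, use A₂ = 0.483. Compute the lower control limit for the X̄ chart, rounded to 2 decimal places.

38.53

X̄̄ = (40.0 + 40.0 + 40.6 + 39.3 + 40.3) / 5 = 200.2000 / 5 = 40.0400
R̄ = (3.4 + 3.2 + 3.7 + 2.3 + 3.0) / 5 = 15.6000 / 5 = 3.1200
LCL = X̄̄ − A₂·R̄ = 40.0400 − 0.483 × 3.1200 = 38.5330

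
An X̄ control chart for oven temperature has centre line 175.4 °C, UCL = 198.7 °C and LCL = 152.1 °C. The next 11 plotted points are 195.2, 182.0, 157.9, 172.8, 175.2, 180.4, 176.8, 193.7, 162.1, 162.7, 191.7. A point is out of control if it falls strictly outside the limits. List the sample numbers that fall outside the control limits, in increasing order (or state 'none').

All 11 points lie within [152.1, 198.7].

none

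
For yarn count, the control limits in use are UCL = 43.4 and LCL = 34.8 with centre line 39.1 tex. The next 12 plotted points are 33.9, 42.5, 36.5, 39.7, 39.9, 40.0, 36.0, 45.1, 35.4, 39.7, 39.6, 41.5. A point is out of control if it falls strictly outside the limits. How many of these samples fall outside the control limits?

Compare each point to [34.8, 43.4]: sample 1 = 33.9 < LCL; sample 8 = 45.1 > UCL.

2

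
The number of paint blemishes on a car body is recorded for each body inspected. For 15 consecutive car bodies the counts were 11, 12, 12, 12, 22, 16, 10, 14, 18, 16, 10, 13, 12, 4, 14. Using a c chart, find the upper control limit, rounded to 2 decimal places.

c̄ = (11 + 12 + 12 + 12 + 22 + 16 + 10 + 14 + 18 + 16 + 10 + 13 + 12 + 4 + 14) / 15 = 196 / 15 = 13.0667
UCL = c̄ + 3√c̄ = 13.0667 + 3 × √13.0667 = 13.0667 + 3 × 3.6148 = 23.9110

23.91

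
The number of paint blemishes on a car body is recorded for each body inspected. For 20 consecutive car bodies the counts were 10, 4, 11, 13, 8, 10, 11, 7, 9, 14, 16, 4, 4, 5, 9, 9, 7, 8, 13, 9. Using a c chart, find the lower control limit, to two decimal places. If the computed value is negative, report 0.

c̄ = (10 + 4 + 11 + 13 + 8 + 10 + 11 + 7 + 9 + 14 + 16 + 4 + 4 + 5 + 9 + 9 + 7 + 8 + 13 + 9) / 20 = 181 / 20 = 9.0500
LCL = c̄ − 3√c̄ = 9.0500 − 3 × 3.0083 = 0.0250

0.03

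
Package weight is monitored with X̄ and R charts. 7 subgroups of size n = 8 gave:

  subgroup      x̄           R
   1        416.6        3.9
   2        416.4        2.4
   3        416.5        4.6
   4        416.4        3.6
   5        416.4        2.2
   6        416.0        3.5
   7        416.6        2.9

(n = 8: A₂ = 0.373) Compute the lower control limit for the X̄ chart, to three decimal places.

415.183

X̄̄ = (416.6 + 416.4 + 416.5 + 416.4 + 416.4 + 416.0 + 416.6) / 7 = 2914.9000 / 7 = 416.4143
R̄ = (3.9 + 2.4 + 4.6 + 3.6 + 2.2 + 3.5 + 2.9) / 7 = 23.1000 / 7 = 3.3000
LCL = X̄̄ − A₂·R̄ = 416.4143 − 0.373 × 3.3000 = 415.1834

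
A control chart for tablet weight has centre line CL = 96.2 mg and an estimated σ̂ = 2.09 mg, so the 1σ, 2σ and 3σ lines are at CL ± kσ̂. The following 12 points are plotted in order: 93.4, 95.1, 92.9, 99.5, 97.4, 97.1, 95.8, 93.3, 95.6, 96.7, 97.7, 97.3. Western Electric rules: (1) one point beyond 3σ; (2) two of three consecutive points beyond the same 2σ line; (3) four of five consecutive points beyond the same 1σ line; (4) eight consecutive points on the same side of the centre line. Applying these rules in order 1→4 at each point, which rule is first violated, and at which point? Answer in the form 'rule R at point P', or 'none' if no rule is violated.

Zone of each point (C = within 1σ̂, B = 1σ̂–2σ̂, A = 2σ̂–3σ̂, * = beyond 3σ̂; sign = side of CL): 1:-B, 2:-C, 3:-B, 4:+B, 5:+C, 6:+C, 7:-C, 8:-B, 9:-C, 10:+C, 11:+C, 12:+C
No rule fires across all 12 points.

none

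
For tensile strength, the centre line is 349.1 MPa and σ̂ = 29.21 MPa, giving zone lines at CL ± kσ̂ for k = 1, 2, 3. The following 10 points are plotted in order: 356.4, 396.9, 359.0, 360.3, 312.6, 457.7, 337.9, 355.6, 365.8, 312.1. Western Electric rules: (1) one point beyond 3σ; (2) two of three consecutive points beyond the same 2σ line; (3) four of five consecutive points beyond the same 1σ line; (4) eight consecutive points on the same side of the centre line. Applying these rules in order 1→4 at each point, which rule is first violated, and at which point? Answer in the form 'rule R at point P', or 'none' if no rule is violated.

rule 1 at point 6

Zone of each point (C = within 1σ̂, B = 1σ̂–2σ̂, A = 2σ̂–3σ̂, * = beyond 3σ̂; sign = side of CL): 1:+C, 2:+B, 3:+C, 4:+C, 5:-B, 6:+*, 7:-C, 8:+C, 9:+C, 10:-B
Rule 1 (one point beyond the 3σ limits) is satisfied at point 6.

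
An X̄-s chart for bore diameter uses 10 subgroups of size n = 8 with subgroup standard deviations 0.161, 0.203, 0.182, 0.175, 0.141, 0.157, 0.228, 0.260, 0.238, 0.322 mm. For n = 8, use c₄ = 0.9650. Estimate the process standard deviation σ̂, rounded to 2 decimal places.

0.21

s̄ = (0.161 + 0.203 + 0.182 + 0.175 + 0.141 + 0.157 + 0.228 + 0.260 + 0.238 + 0.322) / 10 = 0.2067
σ̂ = s̄ / c₄ = 0.2067 / 0.9650 = 0.2142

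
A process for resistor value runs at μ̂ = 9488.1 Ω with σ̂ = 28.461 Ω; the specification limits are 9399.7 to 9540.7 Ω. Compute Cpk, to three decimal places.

0.616

Cpu = (USL − μ̂) / (3σ̂) = (9540.7 − 9488.1) / (3 × 28.461) = 0.6160; Cpl = (μ̂ − LSL) / (3σ̂) = (9488.1 − 9399.7) / (3 × 28.461) = 1.0353; Cpk = min(Cpu, Cpl) = 0.6160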